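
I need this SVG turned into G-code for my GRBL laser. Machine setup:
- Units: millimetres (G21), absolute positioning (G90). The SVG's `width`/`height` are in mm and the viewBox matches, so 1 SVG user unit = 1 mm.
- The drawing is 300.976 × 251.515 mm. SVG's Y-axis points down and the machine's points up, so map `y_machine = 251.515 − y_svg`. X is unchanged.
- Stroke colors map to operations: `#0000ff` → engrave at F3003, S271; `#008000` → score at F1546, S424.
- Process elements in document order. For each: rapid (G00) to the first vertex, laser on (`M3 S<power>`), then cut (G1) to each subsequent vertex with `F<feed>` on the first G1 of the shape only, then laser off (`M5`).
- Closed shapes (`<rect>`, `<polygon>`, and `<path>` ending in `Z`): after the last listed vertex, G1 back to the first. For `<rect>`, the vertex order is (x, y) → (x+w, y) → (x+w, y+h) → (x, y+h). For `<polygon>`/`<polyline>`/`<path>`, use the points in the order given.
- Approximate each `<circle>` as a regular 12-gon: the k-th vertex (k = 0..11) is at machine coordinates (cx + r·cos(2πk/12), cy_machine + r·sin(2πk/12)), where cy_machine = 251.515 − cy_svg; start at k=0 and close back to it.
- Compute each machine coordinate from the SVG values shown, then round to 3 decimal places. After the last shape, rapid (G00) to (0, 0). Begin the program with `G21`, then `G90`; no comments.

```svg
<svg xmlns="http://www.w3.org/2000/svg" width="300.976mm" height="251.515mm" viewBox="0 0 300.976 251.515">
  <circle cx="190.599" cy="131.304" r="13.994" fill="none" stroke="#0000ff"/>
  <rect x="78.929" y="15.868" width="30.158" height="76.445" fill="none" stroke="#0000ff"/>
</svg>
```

G21
G90
G00 X204.593 Y120.211
M3 S271
G1 X202.718 Y127.208 F3003
G1 X197.596 Y132.330
G1 X190.599 Y134.205
G1 X183.602 Y132.330
G1 X178.480 Y127.208
G1 X176.605 Y120.211
G1 X178.480 Y113.214
G1 X183.602 Y108.092
G1 X190.599 Y106.217
G1 X197.596 Y108.092
G1 X202.718 Y113.214
G1 X204.593 Y120.211
M5
G00 X78.929 Y235.647
M3 S271
G1 X109.087 Y235.647 F3003
G1 X109.087 Y159.202
G1 X78.929 Y159.202
G1 X78.929 Y235.647
M5
G00 X0.000 Y0.000

1 u = 1 mm; y_m = 251.515 − y.

[1] `<circle>` circle, #0000ff→engrave S271 F3003: (204.593,120.211) → (202.718,127.208) → (197.596,132.330) → (190.599,134.205) → (183.602,132.330) → (178.480,127.208) → (176.605,120.211) → (178.480,113.214) → (183.602,108.092) → (190.599,106.217) → (197.596,108.092) → (202.718,113.214) → (204.593,120.211) (closed)

[2] `<rect>` rectangle, #0000ff→engrave S271 F3003: (78.929,235.647) → (109.087,235.647) → (109.087,159.202) → (78.929,159.202) → (78.929,235.647) (closed)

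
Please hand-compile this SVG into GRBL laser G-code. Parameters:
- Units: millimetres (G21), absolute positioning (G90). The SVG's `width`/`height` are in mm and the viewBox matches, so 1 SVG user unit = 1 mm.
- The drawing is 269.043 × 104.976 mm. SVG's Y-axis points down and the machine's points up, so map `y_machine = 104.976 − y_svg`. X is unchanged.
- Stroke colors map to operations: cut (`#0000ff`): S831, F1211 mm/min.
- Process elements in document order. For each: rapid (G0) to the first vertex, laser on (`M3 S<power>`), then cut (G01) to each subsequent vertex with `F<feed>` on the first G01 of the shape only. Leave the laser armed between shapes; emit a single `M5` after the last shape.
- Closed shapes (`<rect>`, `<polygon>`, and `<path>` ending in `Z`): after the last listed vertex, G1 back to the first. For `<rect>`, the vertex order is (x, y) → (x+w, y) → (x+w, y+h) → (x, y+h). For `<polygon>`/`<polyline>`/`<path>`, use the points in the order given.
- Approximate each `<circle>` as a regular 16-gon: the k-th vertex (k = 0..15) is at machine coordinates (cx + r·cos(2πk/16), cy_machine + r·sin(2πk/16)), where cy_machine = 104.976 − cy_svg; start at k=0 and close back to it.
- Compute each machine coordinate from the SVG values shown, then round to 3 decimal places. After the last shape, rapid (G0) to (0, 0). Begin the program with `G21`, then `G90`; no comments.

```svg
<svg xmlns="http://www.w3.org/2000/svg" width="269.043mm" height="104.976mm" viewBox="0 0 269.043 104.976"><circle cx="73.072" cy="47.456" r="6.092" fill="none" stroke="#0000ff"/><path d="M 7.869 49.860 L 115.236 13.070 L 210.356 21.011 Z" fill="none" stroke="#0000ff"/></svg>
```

Since the viewBox matches the mm dimensions, user units are millimetres directly. The only transform is the Y-flip y_m = 104.976 − y_svg.

Shape 1 is a circle drawn with `<circle>`. Its stroke #0000ff means cut at S831, F1211. After flipping Y the toolpath is (79.164,57.520) → (78.700,59.851) → (77.380,61.828) → (75.403,63.148) → (73.072,63.612) → (70.741,63.148) → (68.764,61.828) → (67.444,59.851) → (66.980,57.520) → (67.444,55.189) → (68.764,53.212) → (70.741,51.892) → (73.072,51.428) → (75.403,51.892) → (77.380,53.212) → (78.700,55.189) → (79.164,57.520), returning to the start.

Shape 2 is a closed polygon drawn with `<path>`. Its stroke #0000ff means cut at S831, F1211. After flipping Y the toolpath is (7.869,55.116) → (115.236,91.906) → (210.356,83.965) → (7.869,55.116), returning to the start.

G21
G90
G0 X79.164 Y57.520
M3 S831
G01 X78.700 Y59.851 F1211
G01 X77.380 Y61.828
G01 X75.403 Y63.148
G01 X73.072 Y63.612
G01 X70.741 Y63.148
G01 X68.764 Y61.828
G01 X67.444 Y59.851
G01 X66.980 Y57.520
G01 X67.444 Y55.189
G01 X68.764 Y53.212
G01 X70.741 Y51.892
G01 X73.072 Y51.428
G01 X75.403 Y51.892
G01 X77.380 Y53.212
G01 X78.700 Y55.189
G01 X79.164 Y57.520
G0 X7.869 Y55.116
M3 S831
G01 X115.236 Y91.906 F1211
G01 X210.356 Y83.965
G01 X7.869 Y55.116
M5
G0 X0.000 Y0.000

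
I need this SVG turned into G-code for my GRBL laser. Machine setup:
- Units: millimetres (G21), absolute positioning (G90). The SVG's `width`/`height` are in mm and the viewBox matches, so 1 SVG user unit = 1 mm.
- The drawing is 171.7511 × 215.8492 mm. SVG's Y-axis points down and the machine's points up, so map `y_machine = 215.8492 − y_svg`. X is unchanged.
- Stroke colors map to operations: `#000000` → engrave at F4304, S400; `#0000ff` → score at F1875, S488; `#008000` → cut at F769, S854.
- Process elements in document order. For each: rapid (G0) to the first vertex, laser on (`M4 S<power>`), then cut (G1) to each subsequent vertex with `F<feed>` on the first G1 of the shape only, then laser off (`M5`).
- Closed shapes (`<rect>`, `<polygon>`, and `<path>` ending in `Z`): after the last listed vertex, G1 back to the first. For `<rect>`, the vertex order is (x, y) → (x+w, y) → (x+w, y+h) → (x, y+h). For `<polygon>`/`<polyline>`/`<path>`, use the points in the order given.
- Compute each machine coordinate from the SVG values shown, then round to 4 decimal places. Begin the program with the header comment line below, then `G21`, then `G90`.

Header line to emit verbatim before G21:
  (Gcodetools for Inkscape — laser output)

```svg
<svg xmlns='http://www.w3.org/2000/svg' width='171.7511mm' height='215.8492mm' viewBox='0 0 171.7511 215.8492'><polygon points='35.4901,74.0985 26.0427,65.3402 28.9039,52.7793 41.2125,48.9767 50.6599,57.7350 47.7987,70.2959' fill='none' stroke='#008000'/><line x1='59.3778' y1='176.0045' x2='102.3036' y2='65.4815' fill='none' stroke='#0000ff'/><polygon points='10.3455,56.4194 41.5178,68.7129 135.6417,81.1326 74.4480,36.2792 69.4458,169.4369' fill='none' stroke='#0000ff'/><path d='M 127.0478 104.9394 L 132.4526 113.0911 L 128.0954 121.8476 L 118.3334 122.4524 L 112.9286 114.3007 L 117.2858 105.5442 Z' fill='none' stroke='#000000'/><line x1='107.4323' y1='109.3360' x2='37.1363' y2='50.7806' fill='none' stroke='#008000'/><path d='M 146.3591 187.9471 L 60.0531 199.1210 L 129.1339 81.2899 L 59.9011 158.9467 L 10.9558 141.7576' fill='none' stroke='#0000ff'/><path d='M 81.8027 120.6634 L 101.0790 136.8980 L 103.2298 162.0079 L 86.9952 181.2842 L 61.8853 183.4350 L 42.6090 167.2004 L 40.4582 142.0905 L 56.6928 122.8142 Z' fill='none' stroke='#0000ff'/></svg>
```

(Gcodetools for Inkscape — laser output)
G21
G90
G0 X35.4901 Y141.7507
M4 S854
G1 X26.0427 Y150.5090 F769
G1 X28.9039 Y163.0699
G1 X41.2125 Y166.8725
G1 X50.6599 Y158.1142
G1 X47.7987 Y145.5533
G1 X35.4901 Y141.7507
M5
G0 X59.3778 Y39.8447
M4 S488
G1 X102.3036 Y150.3677 F1875
M5
G0 X10.3455 Y159.4298
M4 S488
G1 X41.5178 Y147.1363 F1875
G1 X135.6417 Y134.7166
G1 X74.4480 Y179.5700
G1 X69.4458 Y46.4123
G1 X10.3455 Y159.4298
M5
G0 X127.0478 Y110.9098
M4 S400
G1 X132.4526 Y102.7581 F4304
G1 X128.0954 Y94.0016
G1 X118.3334 Y93.3968
G1 X112.9286 Y101.5485
G1 X117.2858 Y110.3050
G1 X127.0478 Y110.9098
M5
G0 X107.4323 Y106.5132
M4 S854
G1 X37.1363 Y165.0686 F769
M5
G0 X146.3591 Y27.9021
M4 S488
G1 X60.0531 Y16.7282 F1875
G1 X129.1339 Y134.5593
G1 X59.9011 Y56.9025
G1 X10.9558 Y74.0916
M5
G0 X81.8027 Y95.1858
M4 S488
G1 X101.0790 Y78.9512 F1875
G1 X103.2298 Y53.8413
G1 X86.9952 Y34.5650
G1 X61.8853 Y32.4142
G1 X42.6090 Y48.6488
G1 X40.4582 Y73.7587
G1 X56.6928 Y93.0350
G1 X81.8027 Y95.1858
M5

viewBox `0 0 171.7511 215.8492` with mm width/height → 1 unit = 1 mm. Flip: y_m = 215.8492 − y_svg.

**Shape 1** — `<polygon>` regular polygon, stroke `#008000` → cut (S854, F769). Machine vertices: (35.4901,141.7507) → (26.0427,150.5090) → (28.9039,163.0699) → (41.2125,166.8725) → (50.6599,158.1142) → (47.7987,145.5533) → (35.4901,141.7507). Closed: final G1 returns to the first vertex.

**Shape 2** — `<line>` line segment, stroke `#0000ff` → score (S488, F1875). Machine vertices: (59.3778,39.8447) → (102.3036,150.3677). Open path.

**Shape 3** — `<polygon>` closed polygon, stroke `#0000ff` → score (S488, F1875). Machine vertices: (10.3455,159.4298) → (41.5178,147.1363) → (135.6417,134.7166) → (74.4480,179.5700) → (69.4458,46.4123) → (10.3455,159.4298). Closed: final G1 returns to the first vertex.

**Shape 4** — `<path>` regular polygon, stroke `#000000` → engrave (S400, F4304). Machine vertices: (127.0478,110.9098) → (132.4526,102.7581) → (128.0954,94.0016) → (118.3334,93.3968) → (112.9286,101.5485) → (117.2858,110.3050) → (127.0478,110.9098). Closed: final G1 returns to the first vertex.

**Shape 5** — `<line>` line segment, stroke `#008000` → cut (S854, F769). Machine vertices: (107.4323,106.5132) → (37.1363,165.0686). Open path.

**Shape 6** — `<path>` open polyline, stroke `#0000ff` → score (S488, F1875). Machine vertices: (146.3591,27.9021) → (60.0531,16.7282) → (129.1339,134.5593) → (59.9011,56.9025) → (10.9558,74.0916). Open path.

**Shape 7** — `<path>` regular polygon, stroke `#0000ff` → score (S488, F1875). Machine vertices: (81.8027,95.1858) → (101.0790,78.9512) → (103.2298,53.8413) → (86.9952,34.5650) → (61.8853,32.4142) → (42.6090,48.6488) → (40.4582,73.7587) → (56.6928,93.0350) → (81.8027,95.1858). Closed: final G1 returns to the first vertex.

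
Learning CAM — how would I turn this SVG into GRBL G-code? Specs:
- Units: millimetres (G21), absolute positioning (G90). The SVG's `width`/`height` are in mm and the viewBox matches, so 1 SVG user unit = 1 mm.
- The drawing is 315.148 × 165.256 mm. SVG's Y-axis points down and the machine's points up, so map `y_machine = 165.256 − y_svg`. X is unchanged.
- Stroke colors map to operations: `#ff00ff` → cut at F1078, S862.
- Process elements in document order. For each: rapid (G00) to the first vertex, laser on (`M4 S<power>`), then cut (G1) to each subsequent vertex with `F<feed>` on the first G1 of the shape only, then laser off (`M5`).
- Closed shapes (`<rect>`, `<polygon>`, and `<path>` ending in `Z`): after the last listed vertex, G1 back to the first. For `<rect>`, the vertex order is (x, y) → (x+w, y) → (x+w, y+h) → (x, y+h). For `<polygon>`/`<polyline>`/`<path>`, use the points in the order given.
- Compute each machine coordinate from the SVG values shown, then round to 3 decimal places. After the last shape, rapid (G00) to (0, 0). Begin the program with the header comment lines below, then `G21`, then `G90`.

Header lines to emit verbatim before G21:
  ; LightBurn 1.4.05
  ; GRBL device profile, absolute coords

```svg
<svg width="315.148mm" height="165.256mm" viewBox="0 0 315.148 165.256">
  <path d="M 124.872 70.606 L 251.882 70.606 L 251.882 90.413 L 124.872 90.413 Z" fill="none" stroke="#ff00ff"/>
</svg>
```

Since the viewBox matches the mm dimensions, user units are millimetres directly. The only transform is the Y-flip y_m = 165.256 − y_svg.

Shape 1 is a rectangle drawn with `<path>`. Its stroke #ff00ff means cut at S862, F1078. After flipping Y the toolpath is (124.872,94.650) → (251.882,94.650) → (251.882,74.843) → (124.872,74.843) → (124.872,94.650), returning to the start.

; LightBurn 1.4.05
; GRBL device profile, absolute coords
G21
G90
G00 X124.872 Y94.650
M4 S862
G1 X251.882 Y94.650 F1078
G1 X251.882 Y74.843
G1 X124.872 Y74.843
G1 X124.872 Y94.650
M5
G00 X0.000 Y0.000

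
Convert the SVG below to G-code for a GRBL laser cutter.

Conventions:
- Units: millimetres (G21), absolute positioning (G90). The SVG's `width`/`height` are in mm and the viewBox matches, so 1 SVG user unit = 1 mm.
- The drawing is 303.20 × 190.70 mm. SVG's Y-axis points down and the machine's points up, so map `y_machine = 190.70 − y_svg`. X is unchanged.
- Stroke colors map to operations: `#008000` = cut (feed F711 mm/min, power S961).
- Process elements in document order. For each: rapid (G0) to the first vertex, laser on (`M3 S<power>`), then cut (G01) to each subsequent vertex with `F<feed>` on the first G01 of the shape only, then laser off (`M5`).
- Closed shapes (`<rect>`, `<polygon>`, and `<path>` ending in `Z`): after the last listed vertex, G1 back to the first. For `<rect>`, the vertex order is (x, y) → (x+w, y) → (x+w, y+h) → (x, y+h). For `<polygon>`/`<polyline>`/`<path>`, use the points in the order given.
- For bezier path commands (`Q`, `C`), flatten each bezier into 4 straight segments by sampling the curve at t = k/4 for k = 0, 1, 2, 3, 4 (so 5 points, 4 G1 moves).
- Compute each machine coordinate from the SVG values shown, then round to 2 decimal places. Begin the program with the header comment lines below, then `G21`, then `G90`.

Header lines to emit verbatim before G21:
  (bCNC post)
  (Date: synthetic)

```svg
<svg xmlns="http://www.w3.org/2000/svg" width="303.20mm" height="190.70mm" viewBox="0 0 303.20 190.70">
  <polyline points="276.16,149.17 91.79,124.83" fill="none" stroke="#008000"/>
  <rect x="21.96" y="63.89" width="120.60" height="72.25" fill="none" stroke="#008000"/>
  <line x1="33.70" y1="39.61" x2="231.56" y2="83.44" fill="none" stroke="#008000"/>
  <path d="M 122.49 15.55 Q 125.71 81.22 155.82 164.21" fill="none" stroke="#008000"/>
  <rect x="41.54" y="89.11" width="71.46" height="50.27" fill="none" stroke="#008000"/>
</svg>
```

(bCNC post)
(Date: synthetic)
G21
G90
G0 X276.16 Y41.53
M3 S961
G01 X91.79 Y65.87 F711
M5
G0 X21.96 Y126.81
M3 S961
G01 X142.56 Y126.81 F711
G01 X142.56 Y54.56
G01 X21.96 Y54.56
G01 X21.96 Y126.81
M5
G0 X33.70 Y151.09
M3 S961
G01 X231.56 Y107.26 F711
M5
G0 X122.49 Y175.15
M3 S961
G01 X125.78 Y141.23 F711
G01 X132.43 Y105.15
G01 X142.45 Y66.90
G01 X155.82 Y26.49
M5
G0 X41.54 Y101.59
M3 S961
G01 X113.00 Y101.59 F711
G01 X113.00 Y51.32
G01 X41.54 Y51.32
G01 X41.54 Y101.59
M5

Since the viewBox matches the mm dimensions, user units are millimetres directly. The only transform is the Y-flip y_m = 190.70 − y_svg.

Shape 1 is a line segment drawn with `<polyline>`. Its stroke #008000 means cut at S961, F711. After flipping Y the toolpath is (276.16,41.53) → (91.79,65.87).

Shape 2 is a rectangle drawn with `<rect>`. Its stroke #008000 means cut at S961, F711. After flipping Y the toolpath is (21.96,126.81) → (142.56,126.81) → (142.56,54.56) → (21.96,54.56) → (21.96,126.81), returning to the start.

Shape 3 is a line segment drawn with `<line>`. Its stroke #008000 means cut at S961, F711. After flipping Y the toolpath is (33.70,151.09) → (231.56,107.26).

Shape 4 is a quadratic bezier drawn with `<path>`. Its stroke #008000 means cut at S961, F711. After flipping Y the toolpath is (122.49,175.15) → (125.78,141.23) → (132.43,105.15) → (142.45,66.90) → (155.82,26.49).

Shape 5 is a rectangle drawn with `<rect>`. Its stroke #008000 means cut at S961, F711. After flipping Y the toolpath is (41.54,101.59) → (113.00,101.59) → (113.00,51.32) → (41.54,51.32) → (41.54,101.59), returning to the start.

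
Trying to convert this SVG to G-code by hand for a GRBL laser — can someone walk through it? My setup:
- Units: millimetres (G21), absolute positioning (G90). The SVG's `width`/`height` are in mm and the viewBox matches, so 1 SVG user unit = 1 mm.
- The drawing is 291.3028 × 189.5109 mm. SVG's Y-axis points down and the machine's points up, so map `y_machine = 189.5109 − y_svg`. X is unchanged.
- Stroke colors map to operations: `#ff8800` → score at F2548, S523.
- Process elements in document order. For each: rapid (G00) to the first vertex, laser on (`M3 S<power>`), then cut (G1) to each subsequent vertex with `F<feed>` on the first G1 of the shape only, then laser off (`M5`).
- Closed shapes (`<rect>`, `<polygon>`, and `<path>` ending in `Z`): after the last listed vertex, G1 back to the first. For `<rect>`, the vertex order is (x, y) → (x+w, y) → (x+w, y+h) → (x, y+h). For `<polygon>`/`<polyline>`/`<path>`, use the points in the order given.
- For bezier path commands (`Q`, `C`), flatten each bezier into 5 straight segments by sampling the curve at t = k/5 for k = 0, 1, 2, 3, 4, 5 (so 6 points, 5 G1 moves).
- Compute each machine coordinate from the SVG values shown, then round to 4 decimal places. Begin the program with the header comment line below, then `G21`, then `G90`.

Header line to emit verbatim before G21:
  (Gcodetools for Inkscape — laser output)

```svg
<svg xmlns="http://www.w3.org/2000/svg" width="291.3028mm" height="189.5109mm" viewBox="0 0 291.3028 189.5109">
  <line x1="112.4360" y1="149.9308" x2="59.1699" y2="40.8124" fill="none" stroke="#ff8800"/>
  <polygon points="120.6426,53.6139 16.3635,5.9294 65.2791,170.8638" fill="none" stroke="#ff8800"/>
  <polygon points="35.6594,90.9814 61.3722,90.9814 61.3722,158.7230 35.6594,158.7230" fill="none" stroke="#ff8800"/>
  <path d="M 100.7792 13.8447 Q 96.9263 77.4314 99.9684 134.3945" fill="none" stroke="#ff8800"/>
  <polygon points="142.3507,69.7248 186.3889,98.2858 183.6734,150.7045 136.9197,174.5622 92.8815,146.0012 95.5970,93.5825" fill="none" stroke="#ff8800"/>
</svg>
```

(Gcodetools for Inkscape — laser output)
G21
G90
G00 X112.4360 Y39.5801
M3 S523
G1 X59.1699 Y148.6985 F2548
M5
G00 X120.6426 Y135.8970
M3 S523
G1 X16.3635 Y183.5815 F2548
G1 X65.2791 Y18.6471
G1 X120.6426 Y135.8970
M5
G00 X35.6594 Y98.5295
M3 S523
G1 X61.3722 Y98.5295 F2548
G1 X61.3722 Y30.7879
G1 X35.6594 Y30.7879
G1 X35.6594 Y98.5295
M5
G00 X100.7792 Y175.6662
M3 S523
G1 X99.5138 Y150.4965 F2548
G1 X98.8001 Y125.8566
G1 X98.6379 Y101.7467
G1 X99.0274 Y78.1666
G1 X99.9684 Y55.1164
M5
G00 X142.3507 Y119.7861
M3 S523
G1 X186.3889 Y91.2251 F2548
G1 X183.6734 Y38.8064
G1 X136.9197 Y14.9487
G1 X92.8815 Y43.5097
G1 X95.5970 Y95.9284
G1 X142.3507 Y119.7861
M5

viewBox `0 0 291.3028 189.5109` with mm width/height → 1 unit = 1 mm. Flip: y_m = 189.5109 − y_svg.

**Shape 1** — `<line>` line segment, stroke `#ff8800` → score (S523, F2548). Machine vertices: (112.4360,39.5801) → (59.1699,148.6985). Open path.

**Shape 2** — `<polygon>` closed polygon, stroke `#ff8800` → score (S523, F2548). Machine vertices: (120.6426,135.8970) → (16.3635,183.5815) → (65.2791,18.6471) → (120.6426,135.8970). Closed: final G1 returns to the first vertex.

**Shape 3** — `<polygon>` rectangle, stroke `#ff8800` → score (S523, F2548). Machine vertices: (35.6594,98.5295) → (61.3722,98.5295) → (61.3722,30.7879) → (35.6594,30.7879) → (35.6594,98.5295). Closed: final G1 returns to the first vertex.

**Shape 4** — `<path>` quadratic bezier, stroke `#ff8800` → score (S523, F2548). Control points (SVG): P0=(100.7792,13.8447), P1=(96.9263,77.4314), P2=(99.9684,134.3945); sampled at t=k/5. Machine vertices: (100.7792,175.6662) → (99.5138,150.4965) → (98.8001,125.8566) → (98.6379,101.7467) → (99.0274,78.1666) → (99.9684,55.1164). Open path.

**Shape 5** — `<polygon>` regular polygon, stroke `#ff8800` → score (S523, F2548). Machine vertices: (142.3507,119.7861) → (186.3889,91.2251) → (183.6734,38.8064) → (136.9197,14.9487) → (92.8815,43.5097) → (95.5970,95.9284) → (142.3507,119.7861). Closed: final G1 returns to the first vertex.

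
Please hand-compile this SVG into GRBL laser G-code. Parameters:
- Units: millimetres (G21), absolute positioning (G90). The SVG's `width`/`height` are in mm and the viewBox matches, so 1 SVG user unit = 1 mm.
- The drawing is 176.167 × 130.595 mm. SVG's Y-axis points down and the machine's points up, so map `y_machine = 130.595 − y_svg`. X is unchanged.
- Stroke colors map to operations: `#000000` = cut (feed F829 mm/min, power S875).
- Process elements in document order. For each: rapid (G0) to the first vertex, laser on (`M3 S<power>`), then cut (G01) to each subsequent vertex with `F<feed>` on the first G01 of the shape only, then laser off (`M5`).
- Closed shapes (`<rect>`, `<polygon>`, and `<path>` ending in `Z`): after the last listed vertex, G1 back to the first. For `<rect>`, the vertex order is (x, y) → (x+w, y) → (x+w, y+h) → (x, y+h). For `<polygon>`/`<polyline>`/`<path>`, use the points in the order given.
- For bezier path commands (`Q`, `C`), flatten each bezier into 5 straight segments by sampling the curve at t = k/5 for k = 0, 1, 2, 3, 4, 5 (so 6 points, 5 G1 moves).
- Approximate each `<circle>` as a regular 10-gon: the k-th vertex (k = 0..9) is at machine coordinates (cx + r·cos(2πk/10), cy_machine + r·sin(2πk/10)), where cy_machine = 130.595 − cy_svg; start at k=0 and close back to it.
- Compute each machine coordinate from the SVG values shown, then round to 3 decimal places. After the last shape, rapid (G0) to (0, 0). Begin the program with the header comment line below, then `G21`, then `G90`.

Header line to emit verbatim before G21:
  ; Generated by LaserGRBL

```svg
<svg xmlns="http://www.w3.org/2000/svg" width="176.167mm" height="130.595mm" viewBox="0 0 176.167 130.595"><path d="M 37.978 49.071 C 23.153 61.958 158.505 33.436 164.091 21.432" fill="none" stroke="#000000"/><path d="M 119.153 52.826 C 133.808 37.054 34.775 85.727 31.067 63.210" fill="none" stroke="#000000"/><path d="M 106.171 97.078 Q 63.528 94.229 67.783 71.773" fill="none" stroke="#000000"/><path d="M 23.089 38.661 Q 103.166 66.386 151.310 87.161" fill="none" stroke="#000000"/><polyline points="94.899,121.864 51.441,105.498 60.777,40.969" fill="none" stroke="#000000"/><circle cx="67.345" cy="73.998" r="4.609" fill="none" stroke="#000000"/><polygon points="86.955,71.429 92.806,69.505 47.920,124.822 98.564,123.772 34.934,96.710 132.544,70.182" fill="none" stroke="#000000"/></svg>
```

; Generated by LaserGRBL
G21
G90
G0 X37.978 Y81.524
M3 S875
G01 X44.865 Y78.297 F829
G01 X74.357 Y82.229
G01 X113.016 Y90.537
G01 X147.407 Y100.442
G01 X164.091 Y109.163
M5
G0 X119.153 Y77.769
M3 S875
G01 X115.976 Y80.584 F829
G01 X95.546 Y74.442
G01 X67.896 Y65.855
G01 X43.059 Y61.333
G01 X31.067 Y67.385
M5
G0 X106.171 Y33.517
M3 S875
G01 X90.990 Y35.441 F829
G01 X79.560 Y38.933
G01 X71.883 Y43.994
G01 X67.957 Y50.624
G01 X67.783 Y58.822
M5
G0 X23.089 Y91.934
M3 S875
G01 X53.842 Y81.122 F829
G01 X82.041 Y70.866
G01 X107.686 Y61.166
G01 X130.775 Y52.022
G01 X151.310 Y43.434
M5
G0 X94.899 Y8.731
M3 S875
G01 X51.441 Y25.097 F829
G01 X60.777 Y89.626
M5
G0 X71.954 Y56.597
M3 S875
G01 X71.074 Y59.306 F829
G01 X68.769 Y60.980
G01 X65.921 Y60.980
G01 X63.616 Y59.306
G01 X62.736 Y56.597
G01 X63.616 Y53.888
G01 X65.921 Y52.214
G01 X68.769 Y52.214
G01 X71.074 Y53.888
G01 X71.954 Y56.597
M5
G0 X86.955 Y59.166
M3 S875
G01 X92.806 Y61.090 F829
G01 X47.920 Y5.773
G01 X98.564 Y6.823
G01 X34.934 Y33.885
G01 X132.544 Y60.413
G01 X86.955 Y59.166
M5
G0 X0.000 Y0.000

Since the viewBox matches the mm dimensions, user units are millimetres directly. The only transform is the Y-flip y_m = 130.595 − y_svg.

Shape 1 is a cubic bezier drawn with `<path>`. Its stroke #000000 means cut at S875, F829. After flipping Y the toolpath is (37.978,81.524) → (44.865,78.297) → (74.357,82.229) → (113.016,90.537) → (147.407,100.442) → (164.091,109.163).

Shape 2 is a cubic bezier drawn with `<path>`. Its stroke #000000 means cut at S875, F829. After flipping Y the toolpath is (119.153,77.769) → (115.976,80.584) → (95.546,74.442) → (67.896,65.855) → (43.059,61.333) → (31.067,67.385).

Shape 3 is a quadratic bezier drawn with `<path>`. Its stroke #000000 means cut at S875, F829. After flipping Y the toolpath is (106.171,33.517) → (90.990,35.441) → (79.560,38.933) → (71.883,43.994) → (67.957,50.624) → (67.783,58.822).

Shape 4 is a quadratic bezier drawn with `<path>`. Its stroke #000000 means cut at S875, F829. After flipping Y the toolpath is (23.089,91.934) → (53.842,81.122) → (82.041,70.866) → (107.686,61.166) → (130.775,52.022) → (151.310,43.434).

Shape 5 is a open polyline drawn with `<polyline>`. Its stroke #000000 means cut at S875, F829. After flipping Y the toolpath is (94.899,8.731) → (51.441,25.097) → (60.777,89.626).

Shape 6 is a circle drawn with `<circle>`. Its stroke #000000 means cut at S875, F829. After flipping Y the toolpath is (71.954,56.597) → (71.074,59.306) → (68.769,60.980) → (65.921,60.980) → (63.616,59.306) → (62.736,56.597) → (63.616,53.888) → (65.921,52.214) → (68.769,52.214) → (71.074,53.888) → (71.954,56.597), returning to the start.

Shape 7 is a closed polygon drawn with `<polygon>`. Its stroke #000000 means cut at S875, F829. After flipping Y the toolpath is (86.955,59.166) → (92.806,61.090) → (47.920,5.773) → (98.564,6.823) → (34.934,33.885) → (132.544,60.413) → (86.955,59.166), returning to the start.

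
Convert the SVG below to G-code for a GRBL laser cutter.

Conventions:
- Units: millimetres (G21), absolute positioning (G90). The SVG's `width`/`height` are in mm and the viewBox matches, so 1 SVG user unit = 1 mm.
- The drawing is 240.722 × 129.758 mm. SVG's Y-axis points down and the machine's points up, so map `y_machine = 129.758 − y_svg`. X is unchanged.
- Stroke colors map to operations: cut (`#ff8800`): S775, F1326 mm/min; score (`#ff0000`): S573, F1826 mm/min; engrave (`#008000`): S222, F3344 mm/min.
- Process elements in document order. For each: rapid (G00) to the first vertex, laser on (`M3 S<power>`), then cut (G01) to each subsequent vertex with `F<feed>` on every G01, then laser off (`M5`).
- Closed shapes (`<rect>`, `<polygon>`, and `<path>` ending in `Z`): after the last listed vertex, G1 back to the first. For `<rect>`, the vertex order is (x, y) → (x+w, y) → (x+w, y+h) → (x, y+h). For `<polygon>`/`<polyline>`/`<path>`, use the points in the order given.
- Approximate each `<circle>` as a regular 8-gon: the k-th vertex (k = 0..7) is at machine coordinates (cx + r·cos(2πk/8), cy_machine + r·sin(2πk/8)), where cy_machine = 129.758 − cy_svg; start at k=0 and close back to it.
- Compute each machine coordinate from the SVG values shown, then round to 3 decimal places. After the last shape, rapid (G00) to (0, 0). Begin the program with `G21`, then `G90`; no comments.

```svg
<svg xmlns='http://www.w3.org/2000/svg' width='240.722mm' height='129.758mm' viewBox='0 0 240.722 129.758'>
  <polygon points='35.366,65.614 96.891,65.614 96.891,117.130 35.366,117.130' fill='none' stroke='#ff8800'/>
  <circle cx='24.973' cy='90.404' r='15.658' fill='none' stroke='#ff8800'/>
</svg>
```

viewBox `0 0 240.722 129.758` with mm width/height → 1 unit = 1 mm. Flip: y_m = 129.758 − y_svg.

**Shape 1** — `<polygon>` rectangle, stroke `#ff8800` → cut (S775, F1326). Machine vertices: (35.366,64.144) → (96.891,64.144) → (96.891,12.628) → (35.366,12.628) → (35.366,64.144). Closed: final G1 returns to the first vertex.

**Shape 2** — `<circle>` circle, stroke `#ff8800` → cut (S775, F1326). Machine vertices: (40.631,39.354) → (36.045,50.426) → (24.973,55.012) → (13.901,50.426) → (9.315,39.354) → (13.901,28.282) → (24.973,23.696) → (36.045,28.282) → (40.631,39.354). Closed: final G1 returns to the first vertex.

G21
G90
G00 X35.366 Y64.144
M3 S775
G01 X96.891 Y64.144 F1326
G01 X96.891 Y12.628 F1326
G01 X35.366 Y12.628 F1326
G01 X35.366 Y64.144 F1326
M5
G00 X40.631 Y39.354
M3 S775
G01 X36.045 Y50.426 F1326
G01 X24.973 Y55.012 F1326
G01 X13.901 Y50.426 F1326
G01 X9.315 Y39.354 F1326
G01 X13.901 Y28.282 F1326
G01 X24.973 Y23.696 F1326
G01 X36.045 Y28.282 F1326
G01 X40.631 Y39.354 F1326
M5
G00 X0.000 Y0.000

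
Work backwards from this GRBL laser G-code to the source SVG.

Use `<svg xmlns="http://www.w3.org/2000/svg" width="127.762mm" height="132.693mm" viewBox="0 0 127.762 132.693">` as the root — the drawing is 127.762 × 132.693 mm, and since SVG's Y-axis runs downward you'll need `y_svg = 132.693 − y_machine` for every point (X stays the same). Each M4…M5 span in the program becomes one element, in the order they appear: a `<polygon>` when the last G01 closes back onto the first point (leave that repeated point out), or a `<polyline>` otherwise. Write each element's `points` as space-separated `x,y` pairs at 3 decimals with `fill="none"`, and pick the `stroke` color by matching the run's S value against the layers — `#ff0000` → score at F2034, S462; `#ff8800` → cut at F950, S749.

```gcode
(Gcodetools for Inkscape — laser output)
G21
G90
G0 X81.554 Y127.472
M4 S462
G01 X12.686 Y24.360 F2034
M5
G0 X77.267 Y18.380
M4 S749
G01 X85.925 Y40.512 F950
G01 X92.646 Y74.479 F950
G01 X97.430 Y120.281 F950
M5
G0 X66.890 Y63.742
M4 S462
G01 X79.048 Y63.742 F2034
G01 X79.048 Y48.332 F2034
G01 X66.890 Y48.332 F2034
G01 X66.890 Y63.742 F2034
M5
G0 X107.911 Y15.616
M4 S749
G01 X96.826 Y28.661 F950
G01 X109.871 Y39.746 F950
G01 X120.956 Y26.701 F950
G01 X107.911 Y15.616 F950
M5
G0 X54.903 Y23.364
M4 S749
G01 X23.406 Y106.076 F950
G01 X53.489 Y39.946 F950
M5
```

Each laser-on run becomes one SVG element. Flip Y back into SVG space with y_svg = 132.693 − y_machine.

Run 1: power S462 maps to stroke `#ff0000` (score). The run is open, so emit a `<polyline>` with points (Y-flipped): 81.554,5.221 12.686,108.333.

Run 2: power S749 maps to stroke `#ff8800` (cut). The run is open, so emit a `<polyline>` with points (Y-flipped): 77.267,114.313 85.925,92.181 92.646,58.214 97.430,12.412.

Run 3: S462 ⇒ score layer `#ff0000`. The run returns to its start, so emit a `<polygon>` with points (Y-flipped): 66.890,68.951 79.048,68.951 79.048,84.361 66.890,84.361.

Run 4: the run's S749 means `#ff8800` (cut). The run returns to its start, so emit a `<polygon>` with points (Y-flipped): 107.911,117.077 96.826,104.032 109.871,92.947 120.956,105.992.

Run 5: the run's S749 means `#ff8800` (cut). The run is open, so emit a `<polyline>` with points (Y-flipped): 54.903,109.329 23.406,26.617 53.489,92.747.

<svg xmlns="http://www.w3.org/2000/svg" width="127.762mm" height="132.693mm" viewBox="0 0 127.762 132.693">
  <polyline points="81.554,5.221 12.686,108.333" fill="none" stroke="#ff0000"/>
  <polyline points="77.267,114.313 85.925,92.181 92.646,58.214 97.430,12.412" fill="none" stroke="#ff8800"/>
  <polygon points="66.890,68.951 79.048,68.951 79.048,84.361 66.890,84.361" fill="none" stroke="#ff0000"/>
  <polygon points="107.911,117.077 96.826,104.032 109.871,92.947 120.956,105.992" fill="none" stroke="#ff8800"/>
  <polyline points="54.903,109.329 23.406,26.617 53.489,92.747" fill="none" stroke="#ff8800"/>
</svg>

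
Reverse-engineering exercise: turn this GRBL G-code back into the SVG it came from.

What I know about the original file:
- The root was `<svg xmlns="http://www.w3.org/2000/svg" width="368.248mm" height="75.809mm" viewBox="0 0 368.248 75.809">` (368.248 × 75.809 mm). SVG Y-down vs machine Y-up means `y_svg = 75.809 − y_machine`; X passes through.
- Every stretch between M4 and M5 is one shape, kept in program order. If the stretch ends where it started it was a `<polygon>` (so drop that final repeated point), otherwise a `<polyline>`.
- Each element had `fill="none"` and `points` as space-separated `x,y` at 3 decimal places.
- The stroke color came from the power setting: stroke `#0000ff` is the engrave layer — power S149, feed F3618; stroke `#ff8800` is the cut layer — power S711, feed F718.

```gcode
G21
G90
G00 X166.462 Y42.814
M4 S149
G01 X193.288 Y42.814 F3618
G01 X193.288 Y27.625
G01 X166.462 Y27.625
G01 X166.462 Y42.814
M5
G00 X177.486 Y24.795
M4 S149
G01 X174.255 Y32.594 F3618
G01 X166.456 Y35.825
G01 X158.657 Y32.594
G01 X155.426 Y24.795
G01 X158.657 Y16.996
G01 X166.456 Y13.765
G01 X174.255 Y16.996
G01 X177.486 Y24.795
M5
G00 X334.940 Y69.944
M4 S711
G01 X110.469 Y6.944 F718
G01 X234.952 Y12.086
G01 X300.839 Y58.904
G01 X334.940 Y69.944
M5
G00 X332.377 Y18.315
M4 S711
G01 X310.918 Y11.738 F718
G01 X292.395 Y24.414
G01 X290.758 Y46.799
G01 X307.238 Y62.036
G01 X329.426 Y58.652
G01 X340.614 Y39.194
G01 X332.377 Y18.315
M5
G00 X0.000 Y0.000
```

y_svg = 75.809 − y_m.

[1] S149→`#0000ff` (engrave); closed run; points: 166.462,32.995 193.288,32.995 193.288,48.184 166.462,48.184

[2] S149→`#0000ff` (engrave); closed run; points: 177.486,51.014 174.255,43.215 166.456,39.984 158.657,43.215 155.426,51.014 158.657,58.813 166.456,62.044 174.255,58.813

[3] S711→`#ff8800` (cut); closed run; points: 334.940,5.865 110.469,68.865 234.952,63.723 300.839,16.905

[4] S711→`#ff8800` (cut); closed run; points: 332.377,57.494 310.918,64.071 292.395,51.395 290.758,29.010 307.238,13.773 329.426,17.157 340.614,36.615

<svg xmlns="http://www.w3.org/2000/svg" width="368.248mm" height="75.809mm" viewBox="0 0 368.248 75.809">
  <polygon points="166.462,32.995 193.288,32.995 193.288,48.184 166.462,48.184" fill="none" stroke="#0000ff"/>
  <polygon points="177.486,51.014 174.255,43.215 166.456,39.984 158.657,43.215 155.426,51.014 158.657,58.813 166.456,62.044 174.255,58.813" fill="none" stroke="#0000ff"/>
  <polygon points="334.940,5.865 110.469,68.865 234.952,63.723 300.839,16.905" fill="none" stroke="#ff8800"/>
  <polygon points="332.377,57.494 310.918,64.071 292.395,51.395 290.758,29.010 307.238,13.773 329.426,17.157 340.614,36.615" fill="none" stroke="#ff8800"/>
</svg>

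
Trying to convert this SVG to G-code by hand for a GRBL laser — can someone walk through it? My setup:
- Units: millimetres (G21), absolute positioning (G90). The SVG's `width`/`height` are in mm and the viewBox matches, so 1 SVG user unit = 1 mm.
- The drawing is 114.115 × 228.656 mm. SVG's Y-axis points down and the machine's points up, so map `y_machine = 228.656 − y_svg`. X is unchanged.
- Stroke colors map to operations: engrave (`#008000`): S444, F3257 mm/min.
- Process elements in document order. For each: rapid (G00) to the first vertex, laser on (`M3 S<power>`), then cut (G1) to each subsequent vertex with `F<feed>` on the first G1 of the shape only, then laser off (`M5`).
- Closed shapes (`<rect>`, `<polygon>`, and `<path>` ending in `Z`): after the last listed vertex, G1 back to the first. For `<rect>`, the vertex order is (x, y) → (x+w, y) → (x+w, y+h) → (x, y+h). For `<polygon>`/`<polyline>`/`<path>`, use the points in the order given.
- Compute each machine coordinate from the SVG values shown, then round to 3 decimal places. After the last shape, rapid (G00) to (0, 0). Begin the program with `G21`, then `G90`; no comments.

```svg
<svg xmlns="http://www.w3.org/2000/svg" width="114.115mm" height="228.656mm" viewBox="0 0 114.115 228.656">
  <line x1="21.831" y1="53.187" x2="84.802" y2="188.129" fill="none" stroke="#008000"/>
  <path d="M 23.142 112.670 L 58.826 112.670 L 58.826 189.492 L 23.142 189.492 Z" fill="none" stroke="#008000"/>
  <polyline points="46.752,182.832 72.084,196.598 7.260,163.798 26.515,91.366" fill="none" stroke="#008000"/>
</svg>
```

G21
G90
G00 X21.831 Y175.469
M3 S444
G1 X84.802 Y40.527 F3257
M5
G00 X23.142 Y115.986
M3 S444
G1 X58.826 Y115.986 F3257
G1 X58.826 Y39.164
G1 X23.142 Y39.164
G1 X23.142 Y115.986
M5
G00 X46.752 Y45.824
M3 S444
G1 X72.084 Y32.058 F3257
G1 X7.260 Y64.858
G1 X26.515 Y137.290
M5
G00 X0.000 Y0.000

viewBox `0 0 114.115 228.656` with mm width/height → 1 unit = 1 mm. Flip: y_m = 228.656 − y_svg.

**Shape 1** — `<line>` line segment, stroke `#008000` → engrave (S444, F3257). Machine vertices: (21.831,175.469) → (84.802,40.527). Open path.

**Shape 2** — `<path>` rectangle, stroke `#008000` → engrave (S444, F3257). Machine vertices: (23.142,115.986) → (58.826,115.986) → (58.826,39.164) → (23.142,39.164) → (23.142,115.986). Closed: final G1 returns to the first vertex.

**Shape 3** — `<polyline>` open polyline, stroke `#008000` → engrave (S444, F3257). Machine vertices: (46.752,45.824) → (72.084,32.058) → (7.260,64.858) → (26.515,137.290). Open path.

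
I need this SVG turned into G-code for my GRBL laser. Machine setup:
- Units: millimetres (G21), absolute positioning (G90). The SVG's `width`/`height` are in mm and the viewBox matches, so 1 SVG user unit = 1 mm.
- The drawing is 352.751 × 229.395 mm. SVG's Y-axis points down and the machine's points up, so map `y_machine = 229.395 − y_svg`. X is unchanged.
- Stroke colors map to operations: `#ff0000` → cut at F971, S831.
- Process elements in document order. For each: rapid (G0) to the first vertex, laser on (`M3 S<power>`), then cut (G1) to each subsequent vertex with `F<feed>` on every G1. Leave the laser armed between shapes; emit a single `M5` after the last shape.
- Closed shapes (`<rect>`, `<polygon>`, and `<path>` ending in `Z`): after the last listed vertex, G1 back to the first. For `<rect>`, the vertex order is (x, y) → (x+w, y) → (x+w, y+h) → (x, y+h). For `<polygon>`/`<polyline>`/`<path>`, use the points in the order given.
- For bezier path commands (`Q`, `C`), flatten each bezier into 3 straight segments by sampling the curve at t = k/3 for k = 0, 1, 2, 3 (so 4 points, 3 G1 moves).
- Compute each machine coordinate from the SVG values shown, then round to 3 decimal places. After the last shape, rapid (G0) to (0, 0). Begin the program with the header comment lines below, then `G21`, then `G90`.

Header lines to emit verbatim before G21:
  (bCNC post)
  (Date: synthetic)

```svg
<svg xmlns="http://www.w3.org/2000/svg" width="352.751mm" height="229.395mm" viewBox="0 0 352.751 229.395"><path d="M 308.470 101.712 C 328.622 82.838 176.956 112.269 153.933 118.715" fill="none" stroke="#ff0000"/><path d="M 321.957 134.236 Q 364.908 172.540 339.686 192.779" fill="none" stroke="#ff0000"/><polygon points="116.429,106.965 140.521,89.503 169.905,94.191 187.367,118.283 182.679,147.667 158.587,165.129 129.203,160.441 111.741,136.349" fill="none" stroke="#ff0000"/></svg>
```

1 u = 1 mm; y_m = 229.395 − y.

[1] `<path>` cubic bezier, #ff0000→cut S831 F971: (308.470,127.683) → (282.478,133.096) → (208.709,122.147) → (153.933,110.680)

[2] `<path>` quadratic bezier, #ff0000→cut S831 F971: (321.957,95.159) → (343.016,71.630) → (348.926,52.116) → (339.686,36.616)

[3] `<polygon>` regular polygon, #ff0000→cut S831 F971: (116.429,122.430) → (140.521,139.892) → (169.905,135.204) → (187.367,111.112) → (182.679,81.728) → (158.587,64.266) → (129.203,68.954) → (111.741,93.046) → (116.429,122.430) (closed)

(bCNC post)
(Date: synthetic)
G21
G90
G0 X308.470 Y127.683
M3 S831
G1 X282.478 Y133.096 F971
G1 X208.709 Y122.147 F971
G1 X153.933 Y110.680 F971
G0 X321.957 Y95.159
M3 S831
G1 X343.016 Y71.630 F971
G1 X348.926 Y52.116 F971
G1 X339.686 Y36.616 F971
G0 X116.429 Y122.430
M3 S831
G1 X140.521 Y139.892 F971
G1 X169.905 Y135.204 F971
G1 X187.367 Y111.112 F971
G1 X182.679 Y81.728 F971
G1 X158.587 Y64.266 F971
G1 X129.203 Y68.954 F971
G1 X111.741 Y93.046 F971
G1 X116.429 Y122.430 F971
M5
G0 X0.000 Y0.000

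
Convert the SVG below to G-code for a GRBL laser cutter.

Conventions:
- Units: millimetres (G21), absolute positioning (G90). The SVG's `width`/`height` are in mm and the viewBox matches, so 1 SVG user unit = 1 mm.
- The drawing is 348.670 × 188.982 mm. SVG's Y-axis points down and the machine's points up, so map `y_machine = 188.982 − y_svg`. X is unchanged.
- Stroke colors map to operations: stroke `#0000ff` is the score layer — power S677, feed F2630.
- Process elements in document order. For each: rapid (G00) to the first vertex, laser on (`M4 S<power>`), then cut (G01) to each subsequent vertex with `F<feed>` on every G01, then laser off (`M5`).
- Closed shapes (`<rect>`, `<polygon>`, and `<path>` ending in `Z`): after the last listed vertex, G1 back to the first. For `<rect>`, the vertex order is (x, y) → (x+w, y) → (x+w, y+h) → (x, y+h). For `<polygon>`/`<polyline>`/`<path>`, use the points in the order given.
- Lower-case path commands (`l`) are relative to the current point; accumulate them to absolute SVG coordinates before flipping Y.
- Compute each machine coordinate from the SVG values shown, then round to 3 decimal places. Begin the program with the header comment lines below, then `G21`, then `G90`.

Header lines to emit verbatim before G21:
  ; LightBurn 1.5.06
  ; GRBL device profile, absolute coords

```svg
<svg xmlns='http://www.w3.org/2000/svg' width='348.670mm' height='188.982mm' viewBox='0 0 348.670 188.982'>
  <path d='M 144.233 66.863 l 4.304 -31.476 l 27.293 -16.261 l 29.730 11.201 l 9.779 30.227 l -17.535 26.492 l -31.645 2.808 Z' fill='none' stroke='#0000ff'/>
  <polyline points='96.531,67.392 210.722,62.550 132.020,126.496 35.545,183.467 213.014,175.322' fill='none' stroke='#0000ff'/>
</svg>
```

; LightBurn 1.5.06
; GRBL device profile, absolute coords
G21
G90
G00 X144.233 Y122.119
M4 S677
G01 X148.537 Y153.595 F2630
G01 X175.830 Y169.856 F2630
G01 X205.560 Y158.655 F2630
G01 X215.339 Y128.428 F2630
G01 X197.804 Y101.936 F2630
G01 X166.159 Y99.128 F2630
G01 X144.233 Y122.119 F2630
M5
G00 X96.531 Y121.590
M4 S677
G01 X210.722 Y126.432 F2630
G01 X132.020 Y62.486 F2630
G01 X35.545 Y5.515 F2630
G01 X213.014 Y13.660 F2630
M5

Since the viewBox matches the mm dimensions, user units are millimetres directly. The only transform is the Y-flip y_m = 188.982 − y_svg.

Shape 1 is a regular polygon drawn with `<path>`. Its stroke #0000ff means score at S677, F2630. After flipping Y the toolpath is (144.233,122.119) → (148.537,153.595) → (175.830,169.856) → (205.560,158.655) → (215.339,128.428) → (197.804,101.936) → (166.159,99.128) → (144.233,122.119), returning to the start.

Shape 2 is a open polyline drawn with `<polyline>`. Its stroke #0000ff means score at S677, F2630. After flipping Y the toolpath is (96.531,121.590) → (210.722,126.432) → (132.020,62.486) → (35.545,5.515) → (213.014,13.660).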